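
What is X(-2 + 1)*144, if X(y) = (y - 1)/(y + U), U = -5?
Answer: 48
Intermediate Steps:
X(y) = (-1 + y)/(-5 + y) (X(y) = (y - 1)/(y - 5) = (-1 + y)/(-5 + y))
X(-2 + 1)*144 = ((-1 + (-2 + 1))/(-5 + (-2 + 1)))*144 = ((-1 - 1)/(-5 - 1))*144 = (-2/(-6))*144 = -⅙*(-2)*144 = (⅓)*144 = 48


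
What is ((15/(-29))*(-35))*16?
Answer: 8400/29 ≈ 289.66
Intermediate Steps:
((15/(-29))*(-35))*16 = ((15*(-1/29))*(-35))*16 = -15/29*(-35)*16 = (525/29)*16 = 8400/29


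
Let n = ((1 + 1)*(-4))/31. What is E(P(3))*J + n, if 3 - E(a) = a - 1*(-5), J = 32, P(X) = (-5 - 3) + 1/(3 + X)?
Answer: 17336/93 ≈ 186.41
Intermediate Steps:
P(X) = -8 + 1/(3 + X)
E(a) = -2 - a (E(a) = 3 - (a - 1*(-5)) = 3 - (a + 5) = 3 - (5 + a) = 3 + (-5 - a) = -2 - a)
n = -8/31 (n = (2*(-4))*(1/31) = -8*1/31 = -8/31 ≈ -0.25806)
E(P(3))*J + n = (-2 - (-23 - 8*3)/(3 + 3))*32 - 8/31 = (-2 - (-23 - 24)/6)*32 - 8/31 = (-2 - (-47)/6)*32 - 8/31 = (-2 - 1*(-47/6))*32 - 8/31 = (-2 + 47/6)*32 - 8/31 = (35/6)*32 - 8/31 = 560/3 - 8/31 = 17336/93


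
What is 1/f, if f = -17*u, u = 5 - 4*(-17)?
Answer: -1/1241 ≈ -0.00080580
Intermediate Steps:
u = 73 (u = 5 + 68 = 73)
f = -1241 (f = -17*73 = -1241)
1/f = 1/(-1241) = -1/1241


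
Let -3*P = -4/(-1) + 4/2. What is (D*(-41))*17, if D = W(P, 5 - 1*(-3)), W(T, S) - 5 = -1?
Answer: -2788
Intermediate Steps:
P = -2 (P = -(-4/(-1) + 4/2)/3 = -(-4*(-1) + 4*(1/2))/3 = -(4 + 2)/3 = -1/3*6 = -2)
W(T, S) = 4 (W(T, S) = 5 - 1 = 4)
D = 4
(D*(-41))*17 = (4*(-41))*17 = -164*17 = -2788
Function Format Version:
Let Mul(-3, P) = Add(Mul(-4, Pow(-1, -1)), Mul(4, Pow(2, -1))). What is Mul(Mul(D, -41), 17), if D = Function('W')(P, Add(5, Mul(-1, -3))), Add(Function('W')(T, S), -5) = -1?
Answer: -2788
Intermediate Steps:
P = -2 (P = Mul(Rational(-1, 3), Add(Mul(-4, Pow(-1, -1)), Mul(4, Pow(2, -1)))) = Mul(Rational(-1, 3), Add(Mul(-4, -1), Mul(4, Rational(1, 2)))) = Mul(Rational(-1, 3), Add(4, 2)) = Mul(Rational(-1, 3), 6) = -2)
Function('W')(T, S) = 4 (Function('W')(T, S) = Add(5, -1) = 4)
D = 4
Mul(Mul(D, -41), 17) = Mul(Mul(4, -41), 17) = Mul(-164, 17) = -2788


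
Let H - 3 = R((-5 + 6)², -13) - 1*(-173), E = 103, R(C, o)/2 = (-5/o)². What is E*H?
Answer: 3068782/169 ≈ 18158.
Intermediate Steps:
R(C, o) = 50/o² (R(C, o) = 2*(-5/o)² = 2*(25/o²) = 50/o²)
H = 29794/169 (H = 3 + (50/(-13)² - 1*(-173)) = 3 + (50*(1/169) + 173) = 3 + (50/169 + 173) = 3 + 29287/169 = 29794/169 ≈ 176.30)
E*H = 103*(29794/169) = 3068782/169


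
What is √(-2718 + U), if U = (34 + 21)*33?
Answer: I*√903 ≈ 30.05*I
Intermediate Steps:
U = 1815 (U = 55*33 = 1815)
√(-2718 + U) = √(-2718 + 1815) = √(-903) = I*√903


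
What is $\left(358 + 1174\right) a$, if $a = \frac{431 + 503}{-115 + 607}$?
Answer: $\frac{357722}{123} \approx 2908.3$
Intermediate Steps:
$a = \frac{467}{246}$ ($a = \frac{934}{492} = 934 \cdot \frac{1}{492} = \frac{467}{246} \approx 1.8984$)
$\left(358 + 1174\right) a = \left(358 + 1174\right) \frac{467}{246} = 1532 \cdot \frac{467}{246} = \frac{357722}{123}$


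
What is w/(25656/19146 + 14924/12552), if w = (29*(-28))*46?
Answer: -374018948016/25323709 ≈ -14770.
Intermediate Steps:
w = -37352 (w = -812*46 = -37352)
w/(25656/19146 + 14924/12552) = -37352/(25656/19146 + 14924/12552) = -37352/(25656*(1/19146) + 14924*(1/12552)) = -37352/(4276/3191 + 3731/3138) = -37352/25323709/10013358 = -37352*10013358/25323709 = -374018948016/25323709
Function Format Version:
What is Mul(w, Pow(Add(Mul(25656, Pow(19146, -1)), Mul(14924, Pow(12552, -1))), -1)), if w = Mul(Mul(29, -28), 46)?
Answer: Rational(-374018948016, 25323709) ≈ -14770.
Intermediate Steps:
w = -37352 (w = Mul(-812, 46) = -37352)
Mul(w, Pow(Add(Mul(25656, Pow(19146, -1)), Mul(14924, Pow(12552, -1))), -1)) = Mul(-37352, Pow(Add(Mul(25656, Pow(19146, -1)), Mul(14924, Pow(12552, -1))), -1)) = Mul(-37352, Pow(Add(Mul(25656, Rational(1, 19146)), Mul(14924, Rational(1, 12552))), -1)) = Mul(-37352, Pow(Add(Rational(4276, 3191), Rational(3731, 3138)), -1)) = Mul(-37352, Pow(Rational(25323709, 10013358), -1)) = Mul(-37352, Rational(10013358, 25323709)) = Rational(-374018948016, 25323709)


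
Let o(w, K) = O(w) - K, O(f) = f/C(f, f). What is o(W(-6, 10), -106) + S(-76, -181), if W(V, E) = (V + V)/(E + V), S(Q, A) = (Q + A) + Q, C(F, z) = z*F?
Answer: -682/3 ≈ -227.33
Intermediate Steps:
C(F, z) = F*z
O(f) = 1/f (O(f) = f/((f*f)) = f/(f²) = f/f² = 1/f)
S(Q, A) = A + 2*Q (S(Q, A) = (A + Q) + Q = A + 2*Q)
W(V, E) = 2*V/(E + V) (W(V, E) = (2*V)/(E + V) = 2*V/(E + V))
o(w, K) = 1/w - K
o(W(-6, 10), -106) + S(-76, -181) = (1/(2*(-6)/(10 - 6)) - 1*(-106)) + (-181 + 2*(-76)) = (1/(2*(-6)/4) + 106) + (-181 - 152) = (1/(2*(-6)*(¼)) + 106) - 333 = (1/(-3) + 106) - 333 = (-⅓ + 106) - 333 = 317/3 - 333 = -682/3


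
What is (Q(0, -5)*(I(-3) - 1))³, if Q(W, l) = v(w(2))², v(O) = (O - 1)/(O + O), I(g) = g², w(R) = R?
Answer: ⅛ ≈ 0.12500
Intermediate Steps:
v(O) = (-1 + O)/(2*O) (v(O) = (-1 + O)/((2*O)) = (-1 + O)*(1/(2*O)) = (-1 + O)/(2*O))
Q(W, l) = 1/16 (Q(W, l) = ((½)*(-1 + 2)/2)² = ((½)*(½)*1)² = (¼)² = 1/16)
(Q(0, -5)*(I(-3) - 1))³ = (((-3)² - 1)/16)³ = ((9 - 1)/16)³ = ((1/16)*8)³ = (½)³ = ⅛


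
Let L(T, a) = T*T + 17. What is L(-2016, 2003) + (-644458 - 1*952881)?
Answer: 2466934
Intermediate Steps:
L(T, a) = 17 + T² (L(T, a) = T² + 17 = 17 + T²)
L(-2016, 2003) + (-644458 - 1*952881) = (17 + (-2016)²) + (-644458 - 1*952881) = (17 + 4064256) + (-644458 - 952881) = 4064273 - 1597339 = 2466934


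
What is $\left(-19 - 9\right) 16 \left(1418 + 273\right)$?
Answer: $-757568$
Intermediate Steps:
$\left(-19 - 9\right) 16 \left(1418 + 273\right) = \left(-28\right) 16 \cdot 1691 = \left(-448\right) 1691 = -757568$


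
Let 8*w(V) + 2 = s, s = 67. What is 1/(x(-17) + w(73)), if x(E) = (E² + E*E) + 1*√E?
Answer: 37512/21987809 - 64*I*√17/21987809 ≈ 0.001706 - 1.2001e-5*I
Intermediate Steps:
x(E) = √E + 2*E² (x(E) = (E² + E²) + √E = 2*E² + √E = √E + 2*E²)
w(V) = 65/8 (w(V) = -¼ + (⅛)*67 = -¼ + 67/8 = 65/8)
1/(x(-17) + w(73)) = 1/((√(-17) + 2*(-17)²) + 65/8) = 1/((I*√17 + 2*289) + 65/8) = 1/((I*√17 + 578) + 65/8) = 1/((578 + I*√17) + 65/8) = 1/(4689/8 + I*√17)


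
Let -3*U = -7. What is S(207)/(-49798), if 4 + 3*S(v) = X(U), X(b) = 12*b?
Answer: -4/24899 ≈ -0.00016065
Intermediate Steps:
U = 7/3 (U = -⅓*(-7) = 7/3 ≈ 2.3333)
S(v) = 8 (S(v) = -4/3 + (12*(7/3))/3 = -4/3 + (⅓)*28 = -4/3 + 28/3 = 8)
S(207)/(-49798) = 8/(-49798) = 8*(-1/49798) = -4/24899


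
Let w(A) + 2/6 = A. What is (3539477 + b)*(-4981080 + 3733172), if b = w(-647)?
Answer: -13248401555012/3 ≈ -4.4161e+12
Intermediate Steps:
w(A) = -⅓ + A
b = -1942/3 (b = -⅓ - 647 = -1942/3 ≈ -647.33)
(3539477 + b)*(-4981080 + 3733172) = (3539477 - 1942/3)*(-4981080 + 3733172) = (10616489/3)*(-1247908) = -13248401555012/3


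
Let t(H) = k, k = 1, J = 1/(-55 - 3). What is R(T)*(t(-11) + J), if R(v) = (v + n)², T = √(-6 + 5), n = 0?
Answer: -57/58 ≈ -0.98276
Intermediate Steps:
T = I (T = √(-1) = I ≈ 1.0*I)
J = -1/58 (J = 1/(-58) = -1/58 ≈ -0.017241)
R(v) = v² (R(v) = (v + 0)² = v²)
t(H) = 1
R(T)*(t(-11) + J) = I²*(1 - 1/58) = -1*57/58 = -57/58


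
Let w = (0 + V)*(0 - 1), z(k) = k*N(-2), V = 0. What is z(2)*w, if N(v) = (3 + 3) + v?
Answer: 0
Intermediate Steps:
N(v) = 6 + v
z(k) = 4*k (z(k) = k*(6 - 2) = k*4 = 4*k)
w = 0 (w = (0 + 0)*(0 - 1) = 0*(-1) = 0)
z(2)*w = (4*2)*0 = 8*0 = 0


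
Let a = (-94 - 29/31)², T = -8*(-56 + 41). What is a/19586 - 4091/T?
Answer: -37981024703/1129328760 ≈ -33.631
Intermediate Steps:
T = 120 (T = -8*(-15) = 120)
a = 8661249/961 (a = (-94 - 29*1/31)² = (-94 - 29/31)² = (-2943/31)² = 8661249/961 ≈ 9012.8)
a/19586 - 4091/T = (8661249/961)/19586 - 4091/120 = (8661249/961)*(1/19586) - 4091*1/120 = 8661249/18822146 - 4091/120 = -37981024703/1129328760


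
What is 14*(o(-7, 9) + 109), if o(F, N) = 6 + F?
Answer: 1512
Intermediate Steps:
14*(o(-7, 9) + 109) = 14*((6 - 7) + 109) = 14*(-1 + 109) = 14*108 = 1512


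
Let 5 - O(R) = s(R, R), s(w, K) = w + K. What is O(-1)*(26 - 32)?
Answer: -42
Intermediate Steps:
s(w, K) = K + w
O(R) = 5 - 2*R (O(R) = 5 - (R + R) = 5 - 2*R)
O(-1)*(26 - 32) = (5 - 2*(-1))*(26 - 32) = (5 + 2)*(-6) = 7*(-6) = -42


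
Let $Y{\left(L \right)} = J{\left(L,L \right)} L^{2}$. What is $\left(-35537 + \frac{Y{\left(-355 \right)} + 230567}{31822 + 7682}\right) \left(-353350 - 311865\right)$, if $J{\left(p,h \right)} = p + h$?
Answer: $\frac{331077689764555}{13168} \approx 2.5143 \cdot 10^{10}$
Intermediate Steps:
$J{\left(p,h \right)} = h + p$
$Y{\left(L \right)} = 2 L^{3}$ ($Y{\left(L \right)} = \left(L + L\right) L^{2} = 2 L L^{2} = 2 L^{3}$)
$\left(-35537 + \frac{Y{\left(-355 \right)} + 230567}{31822 + 7682}\right) \left(-353350 - 311865\right) = \left(-35537 + \frac{2 \left(-355\right)^{3} + 230567}{31822 + 7682}\right) \left(-353350 - 311865\right) = \left(-35537 + \frac{2 \left(-44738875\right) + 230567}{39504}\right) \left(-665215\right) = \left(-35537 + \left(-89477750 + 230567\right) \frac{1}{39504}\right) \left(-665215\right) = \left(-35537 - \frac{29749061}{13168}\right) \left(-665215\right) = \left(- \frac{497700277}{13168}\right) \left(-665215\right) = \frac{331077689764555}{13168}$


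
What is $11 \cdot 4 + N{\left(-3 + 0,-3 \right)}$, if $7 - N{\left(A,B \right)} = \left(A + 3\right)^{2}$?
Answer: $51$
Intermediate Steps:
$N{\left(A,B \right)} = 7 - \left(3 + A\right)^{2}$ ($N{\left(A,B \right)} = 7 - \left(A + 3\right)^{2} = 7 - \left(3 + A\right)^{2}$)
$11 \cdot 4 + N{\left(-3 + 0,-3 \right)} = 11 \cdot 4 + \left(7 - \left(3 + \left(-3 + 0\right)\right)^{2}\right) = 44 + \left(7 - \left(3 - 3\right)^{2}\right) = 44 + \left(7 - 0^{2}\right) = 44 + \left(7 - 0\right) = 44 + \left(7 + 0\right) = 44 + 7 = 51$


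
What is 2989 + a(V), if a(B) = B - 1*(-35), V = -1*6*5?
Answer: 2994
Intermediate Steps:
V = -30 (V = -6*5 = -30)
a(B) = 35 + B (a(B) = B + 35 = 35 + B)
2989 + a(V) = 2989 + (35 - 30) = 2989 + 5 = 2994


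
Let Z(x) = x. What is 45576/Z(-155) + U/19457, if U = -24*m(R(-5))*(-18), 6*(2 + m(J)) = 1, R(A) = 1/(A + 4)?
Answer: -886894992/3015835 ≈ -294.08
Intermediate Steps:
R(A) = 1/(4 + A)
m(J) = -11/6 (m(J) = -2 + (⅙)*1 = -2 + ⅙ = -11/6)
U = -792 (U = -24*(-11/6)*(-18) = 44*(-18) = -792)
45576/Z(-155) + U/19457 = 45576/(-155) - 792/19457 = 45576*(-1/155) - 792*1/19457 = -45576/155 - 792/19457 = -886894992/3015835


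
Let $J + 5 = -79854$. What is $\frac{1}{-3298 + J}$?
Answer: $- \frac{1}{83157} \approx -1.2025 \cdot 10^{-5}$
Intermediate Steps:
$J = -79859$ ($J = -5 - 79854 = -79859$)
$\frac{1}{-3298 + J} = \frac{1}{-3298 - 79859} = \frac{1}{-83157} = - \frac{1}{83157}$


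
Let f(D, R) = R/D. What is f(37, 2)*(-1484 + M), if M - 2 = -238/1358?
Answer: -287542/3589 ≈ -80.118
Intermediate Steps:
M = 177/97 (M = 2 - 238/1358 = 2 - 238*1/1358 = 2 - 17/97 = 177/97 ≈ 1.8247)
f(37, 2)*(-1484 + M) = (2/37)*(-1484 + 177/97) = (2*(1/37))*(-143771/97) = (2/37)*(-143771/97) = -287542/3589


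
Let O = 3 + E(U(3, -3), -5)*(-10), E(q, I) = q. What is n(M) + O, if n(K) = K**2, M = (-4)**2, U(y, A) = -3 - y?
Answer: 319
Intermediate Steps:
M = 16
O = 63 (O = 3 + (-3 - 1*3)*(-10) = 3 + (-3 - 3)*(-10) = 3 - 6*(-10) = 3 + 60 = 63)
n(M) + O = 16**2 + 63 = 256 + 63 = 319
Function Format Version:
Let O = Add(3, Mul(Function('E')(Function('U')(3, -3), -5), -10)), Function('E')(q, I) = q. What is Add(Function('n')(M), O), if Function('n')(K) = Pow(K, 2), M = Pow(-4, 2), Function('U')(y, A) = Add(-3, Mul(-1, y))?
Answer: 319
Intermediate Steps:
M = 16
O = 63 (O = Add(3, Mul(Add(-3, Mul(-1, 3)), -10)) = Add(3, Mul(Add(-3, -3), -10)) = Add(3, Mul(-6, -10)) = Add(3, 60) = 63)
Add(Function('n')(M), O) = Add(Pow(16, 2), 63) = Add(256, 63) = 319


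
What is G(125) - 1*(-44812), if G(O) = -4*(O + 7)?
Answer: 44284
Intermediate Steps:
G(O) = -28 - 4*O (G(O) = -4*(7 + O) = -28 - 4*O)
G(125) - 1*(-44812) = (-28 - 4*125) - 1*(-44812) = (-28 - 500) + 44812 = -528 + 44812 = 44284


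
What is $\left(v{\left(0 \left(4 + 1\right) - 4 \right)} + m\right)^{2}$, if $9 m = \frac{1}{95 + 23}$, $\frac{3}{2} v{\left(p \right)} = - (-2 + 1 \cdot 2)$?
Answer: $\frac{1}{1127844} \approx 8.8665 \cdot 10^{-7}$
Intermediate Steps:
$v{\left(p \right)} = 0$ ($v{\left(p \right)} = \frac{2 \left(- (-2 + 1 \cdot 2)\right)}{3} = \frac{2 \left(- (-2 + 2)\right)}{3} = \frac{2 \left(\left(-1\right) 0\right)}{3} = \frac{2}{3} \cdot 0 = 0$)
$m = \frac{1}{1062}$ ($m = \frac{1}{9 \left(95 + 23\right)} = \frac{1}{9 \cdot 118} = \frac{1}{9} \cdot \frac{1}{118} = \frac{1}{1062} \approx 0.00094162$)
$\left(v{\left(0 \left(4 + 1\right) - 4 \right)} + m\right)^{2} = \left(0 + \frac{1}{1062}\right)^{2} = \left(\frac{1}{1062}\right)^{2} = \frac{1}{1127844}$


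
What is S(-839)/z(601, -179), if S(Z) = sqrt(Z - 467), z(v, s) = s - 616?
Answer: -I*sqrt(1306)/795 ≈ -0.045457*I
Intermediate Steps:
z(v, s) = -616 + s
S(Z) = sqrt(-467 + Z)
S(-839)/z(601, -179) = sqrt(-467 - 839)/(-616 - 179) = sqrt(-1306)/(-795) = (I*sqrt(1306))*(-1/795) = -I*sqrt(1306)/795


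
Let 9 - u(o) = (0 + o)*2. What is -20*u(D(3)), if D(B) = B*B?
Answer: 180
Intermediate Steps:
D(B) = B**2
u(o) = 9 - 2*o (u(o) = 9 - (0 + o)*2 = 9 - o*2 = 9 - 2*o)
-20*u(D(3)) = -20*(9 - 2*3**2) = -20*(9 - 2*9) = -20*(9 - 18) = -20*(-9) = 180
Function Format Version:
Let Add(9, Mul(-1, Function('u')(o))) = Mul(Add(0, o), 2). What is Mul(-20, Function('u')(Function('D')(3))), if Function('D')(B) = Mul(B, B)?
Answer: 180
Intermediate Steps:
Function('D')(B) = Pow(B, 2)
Function('u')(o) = Add(9, Mul(-2, o)) (Function('u')(o) = Add(9, Mul(-1, Mul(Add(0, o), 2))) = Add(9, Mul(-1, Mul(o, 2))) = Add(9, Mul(-1, Mul(2, o))) = Add(9, Mul(-2, o)))
Mul(-20, Function('u')(Function('D')(3))) = Mul(-20, Add(9, Mul(-2, Pow(3, 2)))) = Mul(-20, Add(9, Mul(-2, 9))) = Mul(-20, Add(9, -18)) = Mul(-20, -9) = 180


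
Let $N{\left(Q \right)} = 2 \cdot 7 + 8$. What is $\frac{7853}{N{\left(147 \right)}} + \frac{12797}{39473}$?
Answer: $\frac{310263003}{868406} \approx 357.28$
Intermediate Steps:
$N{\left(Q \right)} = 22$ ($N{\left(Q \right)} = 14 + 8 = 22$)
$\frac{7853}{N{\left(147 \right)}} + \frac{12797}{39473} = \frac{7853}{22} + \frac{12797}{39473} = \frac{310263003}{868406}$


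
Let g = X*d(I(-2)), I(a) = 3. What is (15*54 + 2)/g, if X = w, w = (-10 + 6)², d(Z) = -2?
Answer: -203/8 ≈ -25.375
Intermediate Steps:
w = 16 (w = (-4)² = 16)
X = 16
g = -32 (g = 16*(-2) = -32)
(15*54 + 2)/g = (15*54 + 2)/(-32) = (810 + 2)*(-1/32) = 812*(-1/32) = -203/8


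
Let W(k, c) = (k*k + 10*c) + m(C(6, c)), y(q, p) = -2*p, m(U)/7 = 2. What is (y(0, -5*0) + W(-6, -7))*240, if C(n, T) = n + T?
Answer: -4800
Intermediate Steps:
C(n, T) = T + n
m(U) = 14 (m(U) = 7*2 = 14)
W(k, c) = 14 + k² + 10*c (W(k, c) = (k*k + 10*c) + 14 = (k² + 10*c) + 14 = 14 + k² + 10*c)
(y(0, -5*0) + W(-6, -7))*240 = (-(-10)*0 + (14 + (-6)² + 10*(-7)))*240 = (-2*0 + (14 + 36 - 70))*240 = (0 - 20)*240 = -20*240 = -4800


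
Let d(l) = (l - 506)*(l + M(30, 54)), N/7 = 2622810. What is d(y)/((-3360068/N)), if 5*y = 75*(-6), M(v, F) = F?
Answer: -98481269880/840017 ≈ -1.1724e+5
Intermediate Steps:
N = 18359670 (N = 7*2622810 = 18359670)
y = -90 (y = (75*(-6))/5 = (1/5)*(-450) = -90)
d(l) = (-506 + l)*(54 + l) (d(l) = (l - 506)*(l + 54) = (-506 + l)*(54 + l))
d(y)/((-3360068/N)) = (-27324 + (-90)**2 - 452*(-90))/((-3360068/18359670)) = (-27324 + 8100 + 40680)/((-3360068*1/18359670)) = 21456/(-1680034/9179835) = 21456*(-9179835/1680034) = -98481269880/840017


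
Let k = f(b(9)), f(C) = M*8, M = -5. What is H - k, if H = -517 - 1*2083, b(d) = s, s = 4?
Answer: -2560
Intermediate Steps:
b(d) = 4
f(C) = -40 (f(C) = -5*8 = -40)
k = -40
H = -2600 (H = -517 - 2083 = -2600)
H - k = -2600 - 1*(-40) = -2600 + 40 = -2560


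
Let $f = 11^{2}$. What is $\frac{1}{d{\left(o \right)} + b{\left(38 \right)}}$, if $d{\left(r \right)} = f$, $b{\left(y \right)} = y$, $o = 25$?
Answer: $\frac{1}{159} \approx 0.0062893$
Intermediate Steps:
$f = 121$
$d{\left(r \right)} = 121$
$\frac{1}{d{\left(o \right)} + b{\left(38 \right)}} = \frac{1}{121 + 38} = \frac{1}{159}$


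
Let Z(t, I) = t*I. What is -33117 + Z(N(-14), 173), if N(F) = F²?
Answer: 791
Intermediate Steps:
Z(t, I) = I*t
-33117 + Z(N(-14), 173) = -33117 + 173*(-14)² = -33117 + 173*196 = -33117 + 33908 = 791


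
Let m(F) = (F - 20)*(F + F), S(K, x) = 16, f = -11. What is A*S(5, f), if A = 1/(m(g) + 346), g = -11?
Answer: 4/257 ≈ 0.015564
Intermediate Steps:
m(F) = 2*F*(-20 + F) (m(F) = (-20 + F)*(2*F) = 2*F*(-20 + F))
A = 1/1028 (A = 1/(2*(-11)*(-20 - 11) + 346) = 1/(2*(-11)*(-31) + 346) = 1/(682 + 346) = 1/1028 ≈ 0.00097276)
A*S(5, f) = (1/1028)*16 = 4/257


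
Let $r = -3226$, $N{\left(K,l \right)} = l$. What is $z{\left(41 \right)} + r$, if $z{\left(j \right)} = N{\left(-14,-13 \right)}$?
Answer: $-3239$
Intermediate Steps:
$z{\left(j \right)} = -13$
$z{\left(41 \right)} + r = -13 - 3226 = -3239$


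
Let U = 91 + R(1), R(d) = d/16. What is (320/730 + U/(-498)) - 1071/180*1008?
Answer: -17442196957/2908320 ≈ -5997.3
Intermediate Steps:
R(d) = d/16 (R(d) = d*(1/16) = d/16)
U = 1457/16 (U = 91 + (1/16)*1 = 91 + 1/16 = 1457/16 ≈ 91.063)
(320/730 + U/(-498)) - 1071/180*1008 = (320/730 + (1457/16)/(-498)) - 1071/180*1008 = (320*(1/730) + (1457/16)*(-1/498)) - 1071*1/180*1008 = (32/73 - 1457/7968) - 119/20*1008 = 148615/581664 - 29988/5 = -17442196957/2908320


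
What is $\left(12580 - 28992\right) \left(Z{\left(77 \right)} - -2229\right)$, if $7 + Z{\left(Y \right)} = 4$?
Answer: $-36533112$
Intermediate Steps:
$Z{\left(Y \right)} = -3$ ($Z{\left(Y \right)} = -7 + 4 = -3$)
$\left(12580 - 28992\right) \left(Z{\left(77 \right)} - -2229\right) = \left(12580 - 28992\right) \left(-3 - -2229\right) = \left(12580 - 28992\right) \left(-3 + \left(-7321 + 9550\right)\right) = - 16412 \left(-3 + 2229\right) = \left(-16412\right) 2226 = -36533112$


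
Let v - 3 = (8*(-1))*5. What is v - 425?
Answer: -462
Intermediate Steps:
v = -37 (v = 3 + (8*(-1))*5 = 3 - 8*5 = 3 - 40 = -37)
v - 425 = -37 - 425 = -462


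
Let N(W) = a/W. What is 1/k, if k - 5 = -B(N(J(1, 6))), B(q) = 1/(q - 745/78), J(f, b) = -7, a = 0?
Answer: 745/3803 ≈ 0.19590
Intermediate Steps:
N(W) = 0 (N(W) = 0/W = 0)
B(q) = 1/(-745/78 + q) (B(q) = 1/(q - 745*1/78) = 1/(q - 745/78) = 1/(-745/78 + q))
k = 3803/745 (k = 5 - 78/(-745 + 78*0) = 5 - 78/(-745 + 0) = 5 - 78/(-745) = 5 - 78*(-1)/745 = 5 - 1*(-78/745) = 5 + 78/745 = 3803/745 ≈ 5.1047)
1/k = 1/(3803/745) = 745/3803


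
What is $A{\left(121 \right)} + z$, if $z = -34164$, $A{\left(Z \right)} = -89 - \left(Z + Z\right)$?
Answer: $-34495$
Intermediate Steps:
$A{\left(Z \right)} = -89 - 2 Z$
$A{\left(121 \right)} + z = \left(-89 - 242\right) - 34164 = -331 - 34164 = -34495$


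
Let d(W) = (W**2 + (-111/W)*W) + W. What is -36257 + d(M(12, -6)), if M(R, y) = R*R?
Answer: -15488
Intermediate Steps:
M(R, y) = R**2
d(W) = -111 + W + W**2 (d(W) = (W**2 - 111) + W = (-111 + W**2) + W = -111 + W + W**2)
-36257 + d(M(12, -6)) = -36257 + (-111 + 12**2 + (12**2)**2) = -36257 + (-111 + 144 + 144**2) = -36257 + (-111 + 144 + 20736) = -36257 + 20769 = -15488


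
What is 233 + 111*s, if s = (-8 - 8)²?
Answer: 28649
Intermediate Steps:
s = 256 (s = (-16)² = 256)
233 + 111*s = 233 + 111*256 = 233 + 28416 = 28649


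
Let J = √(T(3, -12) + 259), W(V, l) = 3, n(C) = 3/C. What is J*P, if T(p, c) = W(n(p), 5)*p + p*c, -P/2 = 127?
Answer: -508*√58 ≈ -3868.8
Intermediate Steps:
P = -254 (P = -2*127 = -254)
T(p, c) = 3*p + c*p (T(p, c) = 3*p + p*c = 3*p + c*p)
J = 2*√58 (J = √(3*(3 - 12) + 259) = √(3*(-9) + 259) = √(-27 + 259) = √232 = 2*√58 ≈ 15.232)
J*P = (2*√58)*(-254) = -508*√58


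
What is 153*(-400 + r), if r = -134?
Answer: -81702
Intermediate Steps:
153*(-400 + r) = 153*(-400 - 134) = 153*(-534) = -81702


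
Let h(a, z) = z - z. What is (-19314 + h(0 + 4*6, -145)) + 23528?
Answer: 4214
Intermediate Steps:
h(a, z) = 0
(-19314 + h(0 + 4*6, -145)) + 23528 = (-19314 + 0) + 23528 = -19314 + 23528 = 4214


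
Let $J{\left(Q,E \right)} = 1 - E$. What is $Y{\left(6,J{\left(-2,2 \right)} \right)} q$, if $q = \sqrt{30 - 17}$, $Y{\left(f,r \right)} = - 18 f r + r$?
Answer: $107 \sqrt{13} \approx 385.79$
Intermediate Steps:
$Y{\left(f,r \right)} = r - 18 f r$ ($Y{\left(f,r \right)} = - 18 f r + r = r - 18 f r$)
$q = \sqrt{13} \approx 3.6056$
$Y{\left(6,J{\left(-2,2 \right)} \right)} q = \left(1 - 2\right) \left(1 - 108\right) \sqrt{13} = \left(-1\right) \left(-107\right) \sqrt{13} = 107 \sqrt{13}$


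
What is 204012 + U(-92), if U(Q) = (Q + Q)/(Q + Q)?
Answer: 204013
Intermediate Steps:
U(Q) = 1 (U(Q) = (2*Q)/((2*Q)) = (2*Q)*(1/(2*Q)) = 1)
204012 + U(-92) = 204012 + 1 = 204013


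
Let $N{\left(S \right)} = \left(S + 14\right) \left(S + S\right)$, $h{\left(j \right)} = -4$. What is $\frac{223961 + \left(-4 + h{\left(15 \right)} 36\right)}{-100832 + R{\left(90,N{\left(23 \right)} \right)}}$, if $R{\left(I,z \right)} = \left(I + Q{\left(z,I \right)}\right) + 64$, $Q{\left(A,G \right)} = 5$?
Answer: $- \frac{223813}{100673} \approx -2.2232$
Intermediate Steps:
$N{\left(S \right)} = 2 S \left(14 + S\right)$ ($N{\left(S \right)} = \left(14 + S\right) 2 S = 2 S \left(14 + S\right)$)
$R{\left(I,z \right)} = 69 + I$ ($R{\left(I,z \right)} = \left(I + 5\right) + 64 = \left(5 + I\right) + 64 = 69 + I$)
$\frac{223961 + \left(-4 + h{\left(15 \right)} 36\right)}{-100832 + R{\left(90,N{\left(23 \right)} \right)}} = \frac{223961 - 148}{-100832 + \left(69 + 90\right)} = \frac{223961 - 148}{-100832 + 159} = \frac{223961 - 148}{-100673} = 223813 \left(- \frac{1}{100673}\right) = - \frac{223813}{100673}$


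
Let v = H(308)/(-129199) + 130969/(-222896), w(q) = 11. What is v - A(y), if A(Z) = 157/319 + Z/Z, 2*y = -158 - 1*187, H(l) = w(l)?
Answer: -19106421088857/9186542956976 ≈ -2.0798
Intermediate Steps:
H(l) = 11
y = -345/2 (y = (-158 - 1*187)/2 = (-158 - 187)/2 = (½)*(-345) = -345/2 ≈ -172.50)
A(Z) = 476/319 (A(Z) = 157*(1/319) + 1 = 157/319 + 1 = 476/319)
v = -16923515687/28797940304 (v = 11/(-129199) + 130969/(-222896) = 11*(-1/129199) + 130969*(-1/222896) = -11/129199 - 130969/222896 = -16923515687/28797940304 ≈ -0.58766)
v - A(y) = -16923515687/28797940304 - 1*476/319 = -16923515687/28797940304 - 476/319 = -19106421088857/9186542956976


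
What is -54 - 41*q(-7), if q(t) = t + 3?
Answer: 110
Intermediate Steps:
q(t) = 3 + t
-54 - 41*q(-7) = -54 - 41*(3 - 7) = -54 - 41*(-4) = -54 + 164 = 110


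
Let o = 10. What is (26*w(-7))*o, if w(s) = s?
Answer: -1820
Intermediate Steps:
(26*w(-7))*o = (26*(-7))*10 = -182*10 = -1820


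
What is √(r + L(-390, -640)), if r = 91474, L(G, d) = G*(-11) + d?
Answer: 2*√23781 ≈ 308.42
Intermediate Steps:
L(G, d) = d - 11*G (L(G, d) = -11*G + d = d - 11*G)
√(r + L(-390, -640)) = √(91474 + (-640 - 11*(-390))) = √(91474 + (-640 + 4290)) = √(91474 + 3650) = √95124 = 2*√23781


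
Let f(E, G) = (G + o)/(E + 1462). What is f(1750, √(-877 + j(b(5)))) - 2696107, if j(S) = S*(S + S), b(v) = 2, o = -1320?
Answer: -196815841/73 + I*√869/3212 ≈ -2.6961e+6 + 0.0091777*I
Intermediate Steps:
j(S) = 2*S² (j(S) = S*(2*S) = 2*S²)
f(E, G) = (-1320 + G)/(1462 + E) (f(E, G) = (G - 1320)/(E + 1462) = (-1320 + G)/(1462 + E))
f(1750, √(-877 + j(b(5)))) - 2696107 = (-1320 + √(-877 + 2*2²))/(1462 + 1750) - 2696107 = (-1320 + √(-877 + 2*4))/3212 - 2696107 = (-1320 + √(-877 + 8))/3212 - 2696107 = (-1320 + √(-869))/3212 - 2696107 = (-1320 + I*√869)/3212 - 2696107 = (-30/73 + I*√869/3212) - 2696107 = -196815841/73 + I*√869/3212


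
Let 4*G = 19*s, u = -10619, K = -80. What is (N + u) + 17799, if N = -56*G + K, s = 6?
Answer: 5504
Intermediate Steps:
G = 57/2 (G = (19*6)/4 = (¼)*114 = 57/2 ≈ 28.500)
N = -1676 (N = -56*57/2 - 80 = -1596 - 80 = -1676)
(N + u) + 17799 = (-1676 - 10619) + 17799 = -12295 + 17799 = 5504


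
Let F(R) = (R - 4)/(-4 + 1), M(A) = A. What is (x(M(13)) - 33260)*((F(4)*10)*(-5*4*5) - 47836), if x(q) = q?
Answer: 1590403492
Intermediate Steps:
F(R) = 4/3 - R/3 (F(R) = (-4 + R)/(-3) = (-4 + R)*(-⅓) = 4/3 - R/3)
(x(M(13)) - 33260)*((F(4)*10)*(-5*4*5) - 47836) = (13 - 33260)*(((4/3 - ⅓*4)*10)*(-5*4*5) - 47836) = -33247*(((4/3 - 4/3)*10)*(-20*5) - 47836) = -33247*((0*10)*(-100) - 47836) = -33247*(0*(-100) - 47836) = -33247*(0 - 47836) = -33247*(-47836) = 1590403492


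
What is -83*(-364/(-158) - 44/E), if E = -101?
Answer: -1814214/7979 ≈ -227.37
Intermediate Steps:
-83*(-364/(-158) - 44/E) = -83*(-364/(-158) - 44/(-101)) = -83*(-364*(-1/158) - 44*(-1/101)) = -83*(182/79 + 44/101) = -83*21858/7979 = -1814214/7979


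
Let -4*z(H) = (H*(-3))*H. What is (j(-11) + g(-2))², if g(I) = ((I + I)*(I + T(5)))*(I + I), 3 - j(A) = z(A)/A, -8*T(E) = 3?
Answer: 11449/16 ≈ 715.56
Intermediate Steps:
z(H) = 3*H²/4 (z(H) = -H*(-3)*H/4 = -(-3*H)*H/4 = -(-3)*H²/4 = 3*H²/4)
T(E) = -3/8 (T(E) = -⅛*3 = -3/8)
j(A) = 3 - 3*A/4 (j(A) = 3 - 3*A²/4/A = 3 - 3*A/4)
g(I) = 4*I²*(-3/8 + I) (g(I) = ((I + I)*(I - 3/8))*(I + I) = ((2*I)*(-3/8 + I))*(2*I) = (2*I*(-3/8 + I))*(2*I) = 4*I²*(-3/8 + I))
(j(-11) + g(-2))² = ((3 - ¾*(-11)) + (½)*(-2)²*(-3 + 8*(-2)))² = ((3 + 33/4) + (½)*4*(-3 - 16))² = (45/4 + (½)*4*(-19))² = (45/4 - 38)² = (-107/4)² = 11449/16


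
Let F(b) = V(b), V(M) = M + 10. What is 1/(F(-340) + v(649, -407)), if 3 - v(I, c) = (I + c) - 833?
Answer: 1/264 ≈ 0.0037879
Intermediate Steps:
V(M) = 10 + M
v(I, c) = 836 - I - c (v(I, c) = 3 - ((I + c) - 833) = 3 - (-833 + I + c) = 3 + (833 - I - c) = 836 - I - c)
F(b) = 10 + b
1/(F(-340) + v(649, -407)) = 1/((10 - 340) + (836 - 1*649 - 1*(-407))) = 1/(-330 + (836 - 649 + 407)) = 1/(-330 + 594) = 1/264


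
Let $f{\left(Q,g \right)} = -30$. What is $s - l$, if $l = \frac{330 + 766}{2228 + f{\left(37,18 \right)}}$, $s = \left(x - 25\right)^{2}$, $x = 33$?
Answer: $\frac{69788}{1099} \approx 63.501$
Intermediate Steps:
$s = 64$ ($s = \left(33 - 25\right)^{2} = 8^{2} = 64$)
$l = \frac{548}{1099}$ ($l = \frac{330 + 766}{2228 - 30} = \frac{1096}{2198} = 1096 \cdot \frac{1}{2198} = \frac{548}{1099} \approx 0.49864$)
$s - l = 64 - \frac{548}{1099} = \frac{69788}{1099}$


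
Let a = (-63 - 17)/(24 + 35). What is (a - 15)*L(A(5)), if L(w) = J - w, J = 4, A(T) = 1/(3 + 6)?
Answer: -33775/531 ≈ -63.606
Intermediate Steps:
A(T) = ⅑ (A(T) = 1/9 = ⅑)
L(w) = 4 - w
a = -80/59 ≈ -1.3559
(a - 15)*L(A(5)) = (-80/59 - 15)*(4 - 1*⅑) = -965*(4 - ⅑)/59 = -965/59*35/9 = -33775/531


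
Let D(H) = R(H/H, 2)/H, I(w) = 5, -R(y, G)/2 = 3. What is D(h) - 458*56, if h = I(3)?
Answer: -128246/5 ≈ -25649.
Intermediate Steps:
R(y, G) = -6 (R(y, G) = -2*3 = -6)
h = 5
D(H) = -6/H
D(h) - 458*56 = -6/5 - 458*56 = -6*⅕ - 25648 = -6/5 - 25648 = -128246/5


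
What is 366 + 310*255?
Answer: 79416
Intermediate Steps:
366 + 310*255 = 366 + 79050 = 79416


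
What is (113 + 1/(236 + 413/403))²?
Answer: 116516394364176/9124261441 ≈ 12770.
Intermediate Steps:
(113 + 1/(236 + 413/403))² = (113 + 1/(95521/403))² = (113 + 403/95521)² = (10794276/95521)² = 116516394364176/9124261441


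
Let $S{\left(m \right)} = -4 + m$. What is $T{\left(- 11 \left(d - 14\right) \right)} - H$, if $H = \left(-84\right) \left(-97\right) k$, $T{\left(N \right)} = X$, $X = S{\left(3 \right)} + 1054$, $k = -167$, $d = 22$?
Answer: $1361769$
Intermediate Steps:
$X = 1053$ ($X = \left(-4 + 3\right) + 1054 = -1 + 1054 = 1053$)
$T{\left(N \right)} = 1053$
$H = -1360716$ ($H = \left(-84\right) \left(-97\right) \left(-167\right) = 8148 \left(-167\right) = -1360716$)
$T{\left(- 11 \left(d - 14\right) \right)} - H = 1053 - -1360716 = 1053 + 1360716 = 1361769$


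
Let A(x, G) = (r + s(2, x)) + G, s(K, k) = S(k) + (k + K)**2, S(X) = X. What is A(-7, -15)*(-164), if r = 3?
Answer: -984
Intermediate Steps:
s(K, k) = k + (K + k)**2 (s(K, k) = k + (k + K)**2 = k + (K + k)**2)
A(x, G) = 3 + G + x + (2 + x)**2 (A(x, G) = (3 + (x + (2 + x)**2)) + G = (3 + x + (2 + x)**2) + G = 3 + G + x + (2 + x)**2)
A(-7, -15)*(-164) = (3 - 15 - 7 + (2 - 7)**2)*(-164) = (3 - 15 - 7 + (-5)**2)*(-164) = (3 - 15 - 7 + 25)*(-164) = 6*(-164) = -984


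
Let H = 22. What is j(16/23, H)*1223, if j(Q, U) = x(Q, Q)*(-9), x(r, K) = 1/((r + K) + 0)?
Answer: -253161/32 ≈ -7911.3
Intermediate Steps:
x(r, K) = 1/(K + r) (x(r, K) = 1/((K + r) + 0) = 1/(K + r))
j(Q, U) = -9/(2*Q) (j(Q, U) = -9/(Q + Q) = -9/(2*Q))
j(16/23, H)*1223 = -9/(2*(16/23))*1223 = -9/(2*(16*(1/23)))*1223 = -9/(2*16/23)*1223 = -9/2*23/16*1223 = -207/32*1223 = -253161/32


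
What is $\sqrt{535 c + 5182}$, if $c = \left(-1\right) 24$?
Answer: $i \sqrt{7658} \approx 87.51 i$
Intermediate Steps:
$c = -24$
$\sqrt{535 c + 5182} = \sqrt{535 \left(-24\right) + 5182} = \sqrt{-12840 + 5182} = \sqrt{-7658} = i \sqrt{7658}$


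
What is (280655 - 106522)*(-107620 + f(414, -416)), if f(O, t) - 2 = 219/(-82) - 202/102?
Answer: -78373419662291/4182 ≈ -1.8741e+10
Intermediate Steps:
f(O, t) = -11087/4182 (f(O, t) = 2 + (219/(-82) - 202/102) = 2 + (219*(-1/82) - 202*1/102) = 2 + (-219/82 - 101/51) = 2 - 19451/4182 = -11087/4182)
(280655 - 106522)*(-107620 + f(414, -416)) = (280655 - 106522)*(-107620 - 11087/4182) = 174133*(-450077927/4182) = -78373419662291/4182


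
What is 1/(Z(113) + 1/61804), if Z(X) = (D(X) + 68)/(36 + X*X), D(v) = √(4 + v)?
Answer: 1112043141734980/5774445803619 - 48911699196880*√13/5774445803619 ≈ 162.04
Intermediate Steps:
Z(X) = (68 + √(4 + X))/(36 + X²) (Z(X) = (√(4 + X) + 68)/(36 + X*X) = (68 + √(4 + X))/(36 + X²))
1/(Z(113) + 1/61804) = 1/((68 + √(4 + 113))/(36 + 113²) + 1/61804) = 1/((68 + √117)/(36 + 12769) + 1/61804) = 1/((68 + 3*√13)/12805 + 1/61804) = 1/((68/12805 + 3*√13/12805) + 1/61804) = 1/(4215477/791400220 + 3*√13/12805)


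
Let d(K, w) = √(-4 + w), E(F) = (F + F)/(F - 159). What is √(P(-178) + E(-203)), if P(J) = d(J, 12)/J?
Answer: √(291041303 - 2915729*√2)/16109 ≈ 1.0515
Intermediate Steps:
E(F) = 2*F/(-159 + F) (E(F) = (2*F)/(-159 + F) = 2*F/(-159 + F))
P(J) = 2*√2/J (P(J) = √(-4 + 12)/J = √8/J = (2*√2)/J = 2*√2/J)
√(P(-178) + E(-203)) = √(2*√2/(-178) + 2*(-203)/(-159 - 203)) = √(2*√2*(-1/178) + 2*(-203)/(-362)) = √(-√2/89 + 2*(-203)*(-1/362)) = √(-√2/89 + 203/181) = √(203/181 - √2/89)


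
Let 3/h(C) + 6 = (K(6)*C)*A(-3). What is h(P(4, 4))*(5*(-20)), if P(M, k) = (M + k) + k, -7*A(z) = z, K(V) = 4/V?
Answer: 350/3 ≈ 116.67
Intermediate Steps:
A(z) = -z/7
P(M, k) = M + 2*k
h(C) = 3/(-6 + 2*C/7) (h(C) = 3/(-6 + ((4/6)*C)*(-1/7*(-3))) = 3/(-6 + ((4*(1/6))*C)*(3/7)) = 3/(-6 + (2*C/3)*(3/7)) = 3/(-6 + 2*C/7))
h(P(4, 4))*(5*(-20)) = (21/(2*(-21 + (4 + 2*4))))*(5*(-20)) = (21/(2*(-21 + (4 + 8))))*(-100) = (21/(2*(-21 + 12)))*(-100) = ((21/2)/(-9))*(-100) = ((21/2)*(-1/9))*(-100) = -7/6*(-100) = 350/3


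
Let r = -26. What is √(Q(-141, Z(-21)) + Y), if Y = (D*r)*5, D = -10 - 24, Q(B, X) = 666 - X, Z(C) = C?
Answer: √5107 ≈ 71.463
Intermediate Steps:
D = -34
Y = 4420 (Y = -34*(-26)*5 = 884*5 = 4420)
√(Q(-141, Z(-21)) + Y) = √((666 - 1*(-21)) + 4420) = √((666 + 21) + 4420) = √(687 + 4420) = √5107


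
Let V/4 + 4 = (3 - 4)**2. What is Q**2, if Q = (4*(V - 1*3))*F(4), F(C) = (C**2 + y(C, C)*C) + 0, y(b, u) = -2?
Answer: 230400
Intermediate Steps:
F(C) = C**2 - 2*C (F(C) = (C**2 - 2*C) + 0 = C**2 - 2*C)
V = -12 (V = -16 + 4*(3 - 4)**2 = -16 + 4*(-1)**2 = -16 + 4*1 = -16 + 4 = -12)
Q = -480 (Q = (4*(-12 - 1*3))*(4*(-2 + 4)) = (4*(-12 - 3))*(4*2) = (4*(-15))*8 = -60*8 = -480)
Q**2 = (-480)**2 = 230400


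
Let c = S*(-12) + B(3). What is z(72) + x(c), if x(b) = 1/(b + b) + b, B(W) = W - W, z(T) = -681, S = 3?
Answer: -51625/72 ≈ -717.01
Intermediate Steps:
B(W) = 0
c = -36 (c = 3*(-12) + 0 = -36 + 0 = -36)
x(b) = b + 1/(2*b) (x(b) = 1/(2*b) + b = b + 1/(2*b))
z(72) + x(c) = -681 + (-36 + (½)/(-36)) = -681 + (-36 + (½)*(-1/36)) = -681 + (-36 - 1/72) = -681 - 2593/72 = -51625/72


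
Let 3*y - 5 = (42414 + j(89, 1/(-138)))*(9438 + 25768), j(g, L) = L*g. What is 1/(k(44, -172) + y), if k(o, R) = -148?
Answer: 207/103031085638 ≈ 2.0091e-9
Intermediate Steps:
y = 103031116274/207 (y = 5/3 + ((42414 + 89/(-138))*(9438 + 25768))/3 = 5/3 + ((42414 - 1/138*89)*35206)/3 = 5/3 + ((42414 - 89/138)*35206)/3 = 5/3 + ((5853043/138)*35206)/3 = 5/3 + (⅓)*(103031115929/69) = 5/3 + 103031115929/207 = 103031116274/207 ≈ 4.9773e+8)
1/(k(44, -172) + y) = 1/(-148 + 103031116274/207) = 1/(103031085638/207) = 207/103031085638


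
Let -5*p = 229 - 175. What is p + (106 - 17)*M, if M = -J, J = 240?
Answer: -106854/5 ≈ -21371.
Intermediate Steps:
p = -54/5 (p = -(229 - 175)/5 = -⅕*54 = -54/5 ≈ -10.800)
M = -240 (M = -1*240 = -240)
p + (106 - 17)*M = -54/5 + (106 - 17)*(-240) = -54/5 + 89*(-240) = -54/5 - 21360 = -106854/5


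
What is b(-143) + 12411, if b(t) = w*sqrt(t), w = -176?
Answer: 12411 - 176*I*sqrt(143) ≈ 12411.0 - 2104.7*I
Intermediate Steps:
b(t) = -176*sqrt(t)
b(-143) + 12411 = -176*I*sqrt(143) + 12411 = 12411 - 176*I*sqrt(143)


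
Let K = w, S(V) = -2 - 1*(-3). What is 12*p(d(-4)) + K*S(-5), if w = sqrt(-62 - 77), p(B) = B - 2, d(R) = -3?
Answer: -60 + I*sqrt(139) ≈ -60.0 + 11.79*I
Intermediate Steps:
S(V) = 1 (S(V) = -2 + 3 = 1)
p(B) = -2 + B
w = I*sqrt(139) (w = sqrt(-139) = I*sqrt(139) ≈ 11.79*I)
K = I*sqrt(139) ≈ 11.79*I
12*p(d(-4)) + K*S(-5) = 12*(-2 - 3) + (I*sqrt(139))*1 = 12*(-5) + I*sqrt(139) = -60 + I*sqrt(139)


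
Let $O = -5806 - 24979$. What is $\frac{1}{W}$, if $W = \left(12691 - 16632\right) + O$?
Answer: $- \frac{1}{34726} \approx -2.8797 \cdot 10^{-5}$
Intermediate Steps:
$O = -30785$
$W = -34726$ ($W = \left(12691 - 16632\right) - 30785 = -3941 - 30785 = -34726$)
$\frac{1}{W} = \frac{1}{-34726} = - \frac{1}{34726}$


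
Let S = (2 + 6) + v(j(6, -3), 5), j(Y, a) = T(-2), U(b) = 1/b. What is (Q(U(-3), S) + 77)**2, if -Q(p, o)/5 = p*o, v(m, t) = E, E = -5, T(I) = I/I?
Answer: 6724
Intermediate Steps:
T(I) = 1
j(Y, a) = 1
v(m, t) = -5
S = 3 (S = (2 + 6) - 5 = 8 - 5 = 3)
Q(p, o) = -5*o*p (Q(p, o) = -5*p*o = -5*o*p)
(Q(U(-3), S) + 77)**2 = (-5*3/(-3) + 77)**2 = (-5*3*(-1/3) + 77)**2 = (5 + 77)**2 = 82**2 = 6724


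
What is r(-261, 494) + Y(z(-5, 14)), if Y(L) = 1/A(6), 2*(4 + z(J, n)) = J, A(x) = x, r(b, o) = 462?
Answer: 2773/6 ≈ 462.17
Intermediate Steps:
z(J, n) = -4 + J/2
Y(L) = 1/6
r(-261, 494) + Y(z(-5, 14)) = 462 + 1/6 = 2773/6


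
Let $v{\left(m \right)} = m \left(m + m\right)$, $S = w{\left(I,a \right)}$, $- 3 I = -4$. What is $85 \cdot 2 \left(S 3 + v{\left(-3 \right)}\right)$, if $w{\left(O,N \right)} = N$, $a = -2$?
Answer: $2040$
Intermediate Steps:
$I = \frac{4}{3}$ ($I = \left(- \frac{1}{3}\right) \left(-4\right) = \frac{4}{3} \approx 1.3333$)
$S = -2$
$v{\left(m \right)} = 2 m^{2}$ ($v{\left(m \right)} = m 2 m = 2 m^{2}$)
$85 \cdot 2 \left(S 3 + v{\left(-3 \right)}\right) = 85 \cdot 2 \left(\left(-2\right) 3 + 2 \left(-3\right)^{2}\right) = 170 \left(-6 + 2 \cdot 9\right) = 170 \left(-6 + 18\right) = 170 \cdot 12 = 2040$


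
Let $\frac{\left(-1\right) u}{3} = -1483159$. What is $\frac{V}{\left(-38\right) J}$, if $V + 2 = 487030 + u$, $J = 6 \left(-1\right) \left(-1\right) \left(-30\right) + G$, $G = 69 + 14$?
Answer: $\frac{4936505}{3686} \approx 1339.3$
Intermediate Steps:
$u = 4449477$ ($u = \left(-3\right) \left(-1483159\right) = 4449477$)
$G = 83$
$J = -97$ ($J = 6 \left(-1\right) \left(-1\right) \left(-30\right) + 83 = \left(-6\right) \left(-1\right) \left(-30\right) + 83 = 6 \left(-30\right) + 83 = -180 + 83 = -97$)
$V = 4936505$ ($V = -2 + \left(487030 + 4449477\right) = -2 + 4936507 = 4936505$)
$\frac{V}{\left(-38\right) J} = \frac{4936505}{\left(-38\right) \left(-97\right)} = \frac{4936505}{3686}$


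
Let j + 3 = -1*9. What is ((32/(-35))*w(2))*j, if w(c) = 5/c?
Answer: 192/7 ≈ 27.429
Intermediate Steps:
j = -12 (j = -3 - 1*9 = -3 - 9 = -12)
((32/(-35))*w(2))*j = ((32/(-35))*(5/2))*(-12) = ((32*(-1/35))*(5*(½)))*(-12) = -32/35*5/2*(-12) = -16/7*(-12) = 192/7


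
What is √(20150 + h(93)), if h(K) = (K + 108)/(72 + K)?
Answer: √60957435/55 ≈ 141.96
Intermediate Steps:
h(K) = (108 + K)/(72 + K)
√(20150 + h(93)) = √(20150 + (108 + 93)/(72 + 93)) = √(20150 + 201/165) = √(20150 + (1/165)*201) = √(20150 + 67/55) = √(1108317/55) = √60957435/55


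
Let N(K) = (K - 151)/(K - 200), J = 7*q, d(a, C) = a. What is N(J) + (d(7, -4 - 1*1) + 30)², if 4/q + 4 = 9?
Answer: 1331395/972 ≈ 1369.7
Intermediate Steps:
q = ⅘ (q = 4/(-4 + 9) = 4/5 = 4*(⅕) = ⅘ ≈ 0.80000)
J = 28/5 (J = 7*(⅘) = 28/5 ≈ 5.6000)
N(K) = (-151 + K)/(-200 + K)
N(J) + (d(7, -4 - 1*1) + 30)² = (-151 + 28/5)/(-200 + 28/5) + (7 + 30)² = -727/5/(-972/5) + 37² = -5/972*(-727/5) + 1369 = 727/972 + 1369 = 1331395/972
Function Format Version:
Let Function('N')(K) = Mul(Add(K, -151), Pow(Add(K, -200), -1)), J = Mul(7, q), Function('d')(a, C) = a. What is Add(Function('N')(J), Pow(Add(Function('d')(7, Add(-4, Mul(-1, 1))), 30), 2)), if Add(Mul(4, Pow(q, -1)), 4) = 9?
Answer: Rational(1331395, 972) ≈ 1369.7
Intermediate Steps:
q = Rational(4, 5) (q = Mul(4, Pow(Add(-4, 9), -1)) = Mul(4, Pow(5, -1)) = Mul(4, Rational(1, 5)) = Rational(4, 5) ≈ 0.80000)
J = Rational(28, 5) (J = Mul(7, Rational(4, 5)) = Rational(28, 5) ≈ 5.6000)
Function('N')(K) = Mul(Pow(Add(-200, K), -1), Add(-151, K)) (Function('N')(K) = Mul(Add(-151, K), Pow(Add(-200, K), -1)) = Mul(Pow(Add(-200, K), -1), Add(-151, K)))
Add(Function('N')(J), Pow(Add(Function('d')(7, Add(-4, Mul(-1, 1))), 30), 2)) = Add(Mul(Pow(Add(-200, Rational(28, 5)), -1), Add(-151, Rational(28, 5))), Pow(Add(7, 30), 2)) = Add(Mul(Pow(Rational(-972, 5), -1), Rational(-727, 5)), Pow(37, 2)) = Add(Mul(Rational(-5, 972), Rational(-727, 5)), 1369) = Add(Rational(727, 972), 1369) = Rational(1331395, 972)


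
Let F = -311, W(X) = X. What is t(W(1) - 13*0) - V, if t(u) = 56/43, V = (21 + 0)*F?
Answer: 280889/43 ≈ 6532.3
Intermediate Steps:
V = -6531 (V = (21 + 0)*(-311) = 21*(-311) = -6531)
t(u) = 56/43 (t(u) = 56*(1/43) = 56/43)
t(W(1) - 13*0) - V = 56/43 - 1*(-6531) = 56/43 + 6531 = 280889/43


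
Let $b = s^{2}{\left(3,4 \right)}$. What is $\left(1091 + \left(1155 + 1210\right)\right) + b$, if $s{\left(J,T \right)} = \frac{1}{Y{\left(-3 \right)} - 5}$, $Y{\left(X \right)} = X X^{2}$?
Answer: $\frac{3538945}{1024} \approx 3456.0$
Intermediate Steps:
$Y{\left(X \right)} = X^{3}$
$s{\left(J,T \right)} = - \frac{1}{32}$ ($s{\left(J,T \right)} = \frac{1}{\left(-3\right)^{3} - 5} = \frac{1}{-27 - 5} = \frac{1}{-32} = - \frac{1}{32}$)
$b = \frac{1}{1024}$ ($b = \left(- \frac{1}{32}\right)^{2} = \frac{1}{1024} \approx 0.00097656$)
$\left(1091 + \left(1155 + 1210\right)\right) + b = \left(1091 + \left(1155 + 1210\right)\right) + \frac{1}{1024} = \left(1091 + 2365\right) + \frac{1}{1024} = 3456 + \frac{1}{1024} = \frac{3538945}{1024}$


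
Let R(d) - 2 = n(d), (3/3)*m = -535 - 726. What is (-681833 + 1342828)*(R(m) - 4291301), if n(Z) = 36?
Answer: -2836503386685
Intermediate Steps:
m = -1261 (m = -535 - 726 = -1261)
R(d) = 38 (R(d) = 2 + 36 = 38)
(-681833 + 1342828)*(R(m) - 4291301) = (-681833 + 1342828)*(38 - 4291301) = 660995*(-4291263) = -2836503386685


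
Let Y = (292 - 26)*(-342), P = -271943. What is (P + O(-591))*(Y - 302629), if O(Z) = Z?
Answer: 107269654934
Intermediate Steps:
Y = -90972 (Y = 266*(-342) = -90972)
(P + O(-591))*(Y - 302629) = (-271943 - 591)*(-90972 - 302629) = -272534*(-393601) = 107269654934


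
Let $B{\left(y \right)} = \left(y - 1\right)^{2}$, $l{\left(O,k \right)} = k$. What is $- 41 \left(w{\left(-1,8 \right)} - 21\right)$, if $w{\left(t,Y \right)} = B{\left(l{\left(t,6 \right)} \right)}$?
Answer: $-164$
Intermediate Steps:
$B{\left(y \right)} = \left(-1 + y\right)^{2}$
$w{\left(t,Y \right)} = 25$ ($w{\left(t,Y \right)} = \left(-1 + 6\right)^{2} = 5^{2} = 25$)
$- 41 \left(w{\left(-1,8 \right)} - 21\right) = - 41 \left(25 - 21\right) = \left(-41\right) 4 = -164$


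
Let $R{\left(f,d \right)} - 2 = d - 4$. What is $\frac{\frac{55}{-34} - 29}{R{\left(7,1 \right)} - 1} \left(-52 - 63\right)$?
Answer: $- \frac{119715}{68} \approx -1760.5$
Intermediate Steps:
$R{\left(f,d \right)} = -2 + d$ ($R{\left(f,d \right)} = 2 + \left(d - 4\right) = 2 + \left(-4 + d\right) = -2 + d$)
$\frac{\frac{55}{-34} - 29}{R{\left(7,1 \right)} - 1} \left(-52 - 63\right) = \frac{\frac{55}{-34} - 29}{\left(-2 + 1\right) - 1} \left(-52 - 63\right) = \frac{55 \left(- \frac{1}{34}\right) - 29}{-1 - 1} \left(-115\right) = \frac{- \frac{55}{34} - 29}{-2} \left(-115\right) = \left(- \frac{1041}{34}\right) \left(- \frac{1}{2}\right) \left(-115\right) = \frac{1041}{68} \left(-115\right) = - \frac{119715}{68}$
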